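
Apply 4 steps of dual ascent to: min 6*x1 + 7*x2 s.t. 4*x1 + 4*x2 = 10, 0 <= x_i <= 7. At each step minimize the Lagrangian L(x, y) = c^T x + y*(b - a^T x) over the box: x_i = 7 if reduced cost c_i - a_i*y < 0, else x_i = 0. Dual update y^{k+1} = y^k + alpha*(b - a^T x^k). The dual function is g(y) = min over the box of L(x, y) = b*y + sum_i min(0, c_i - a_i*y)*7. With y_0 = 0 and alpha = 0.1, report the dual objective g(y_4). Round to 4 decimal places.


Dual ascent for LP: min 6*x1 + 7*x2, 4*x1 + 4*x2 = 10, 0 <= x_i <= 7
Step 1: y^k = 0.0, reduced costs: (6.0, 7.0)
  x^k = (0.0, 0.0), subgradient = b - a^T x = 10.0
  y^{k+1} = 0.0 + 0.1*10.0 = 1.0
Step 2: y^k = 1.0, reduced costs: (2.0, 3.0)
  x^k = (0.0, 0.0), subgradient = b - a^T x = 10.0
  y^{k+1} = 1.0 + 0.1*10.0 = 2.0
Step 3: y^k = 2.0, reduced costs: (-2.0, -1.0)
  x^k = (7.0, 7.0), subgradient = b - a^T x = -46.0
  y^{k+1} = 2.0 + 0.1*-46.0 = -2.6
Step 4: y^k = -2.6, reduced costs: (16.4, 17.4)
  x^k = (0.0, 0.0), subgradient = b - a^T x = 10.0
  y^{k+1} = -2.6 + 0.1*10.0 = -1.6
Dual objective at y_4 = -1.6: reduced costs (12.4, 13.4), box minimizer x = (0.0, 0.0)
g(y_4) = b*y + (c1 - a1*y)*x1 + (c2 - a2*y)*x2 = 10*(-1.6) + 12.4*0.0 + 13.4*0.0 = -16.0 + 0.0 + 0.0 = -16.0


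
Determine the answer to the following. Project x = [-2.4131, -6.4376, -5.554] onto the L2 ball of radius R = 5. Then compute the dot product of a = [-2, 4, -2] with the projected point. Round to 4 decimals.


Step 1: Compute ||x|| (intermediates to 6 decimals).
||x|| = sqrt((-2.4131)^2 + (-6.4376)^2 + (-5.554)^2) = 8.838137
Step 2: Project.
Since ||x|| > R, scale = R/||x|| = 5/8.838137 = 0.56573, proj(x) = scale * x
proj(x) = [-1.365163, -3.641943, -3.142064]
Step 3: Dot product.
a^T * proj(x) = -2*(-1.365163) + 4*(-3.641943) - 2*(-3.142064) = -5.5533


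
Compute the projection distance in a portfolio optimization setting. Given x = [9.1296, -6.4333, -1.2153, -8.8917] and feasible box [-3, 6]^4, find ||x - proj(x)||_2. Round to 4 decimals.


Project each component onto [-3, 6].
clip(9.1296) = 6.0, clip(-6.4333) = -3.0, clip(-1.2153) = -1.2153, clip(-8.8917) = -3.0
Projection = [6.0, -3.0, -1.2153, -3.0]
Squared diffs: [9.7944, 11.7875, 0.0, 34.7121]
Distance = sqrt(56.294) = 7.5029


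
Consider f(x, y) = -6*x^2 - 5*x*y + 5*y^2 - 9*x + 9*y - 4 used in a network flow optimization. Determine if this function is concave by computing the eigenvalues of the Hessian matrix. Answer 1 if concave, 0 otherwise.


The Hessian of f(x,y) = -6*x^2 - 5*x*y + 5*y^2 - 9*x + 9*y - 4 is:
H = [[-12, -5], [-5, 10]]
Trace = -12 + 10 = -2
Determinant = -12*10 - (-5)^2 = -145
Discriminant = (-2)^2 - 4*-145 = 584.0
Eigenvalues: lambda_1 = -13.083, lambda_2 = 11.083
The function is not concave.

0


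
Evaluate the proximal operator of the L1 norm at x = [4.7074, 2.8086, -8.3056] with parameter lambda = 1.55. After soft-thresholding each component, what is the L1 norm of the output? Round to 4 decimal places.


Soft-thresholding with lambda = 1.55:
prox(4.7074) = sign(4.7074)*max(|4.7074| - 1.55, 0) = 3.1574
prox(2.8086) = sign(2.8086)*max(|2.8086| - 1.55, 0) = 1.2586
prox(-8.3056) = sign(-8.3056)*max(|-8.3056| - 1.55, 0) = -6.7556
prox(x) = [3.1574, 1.2586, -6.7556]
||prox(x)||_1 = 3.1574 + 1.2586 + 6.7556 = 11.1716


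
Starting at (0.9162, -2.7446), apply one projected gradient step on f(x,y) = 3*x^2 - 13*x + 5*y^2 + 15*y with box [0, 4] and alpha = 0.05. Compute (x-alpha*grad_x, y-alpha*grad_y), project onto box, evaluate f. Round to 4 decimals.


Step 1: Compute gradient at (0.9162, -2.7446).
grad_x = 2*3*0.9162 - 13 = -7.5028
grad_y = 2*5*-2.7446 + 15 = -12.446
Step 2: Gradient step.
x_raw = 0.9162 - 0.05*-7.5028 = 1.2913
y_raw = -2.7446 - 0.05*-12.446 = -2.1223
Step 3: Project onto [0, 4].
x_proj = clip(1.2913) = 1.2913
y_proj = clip(-2.1223) = 0.0
Step 4: Evaluate f.
f(1.2913, 0.0) = -11.7847


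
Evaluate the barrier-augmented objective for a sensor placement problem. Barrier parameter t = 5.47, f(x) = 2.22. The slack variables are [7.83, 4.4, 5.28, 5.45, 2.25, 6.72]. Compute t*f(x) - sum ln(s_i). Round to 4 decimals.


Step 1: Compute log-barrier.
ln values: [2.058, 1.4816, 1.6639, 1.6956, 0.8109, 1.9051]
phi = -(2.058 + 1.4816 + 1.6639 + 1.6956 + 0.8109 + 1.9051) = -9.6151
Step 2: Compute augmented objective.
t*f(x) = 5.47*2.22 = 12.1434
Total = 12.1434 - 9.6151 = 2.5283


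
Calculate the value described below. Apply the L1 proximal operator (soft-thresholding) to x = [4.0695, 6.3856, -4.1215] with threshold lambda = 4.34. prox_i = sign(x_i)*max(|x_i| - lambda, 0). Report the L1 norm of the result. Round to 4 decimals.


Soft-thresholding with lambda = 4.34:
prox(4.0695) = sign(4.0695)*max(|4.0695| - 4.34, 0) = 0.0
prox(6.3856) = sign(6.3856)*max(|6.3856| - 4.34, 0) = 2.0456
prox(-4.1215) = sign(-4.1215)*max(|-4.1215| - 4.34, 0) = 0.0
prox(x) = [0.0, 2.0456, 0.0]
||prox(x)||_1 = 0.0 + 2.0456 + 0.0 = 2.0456


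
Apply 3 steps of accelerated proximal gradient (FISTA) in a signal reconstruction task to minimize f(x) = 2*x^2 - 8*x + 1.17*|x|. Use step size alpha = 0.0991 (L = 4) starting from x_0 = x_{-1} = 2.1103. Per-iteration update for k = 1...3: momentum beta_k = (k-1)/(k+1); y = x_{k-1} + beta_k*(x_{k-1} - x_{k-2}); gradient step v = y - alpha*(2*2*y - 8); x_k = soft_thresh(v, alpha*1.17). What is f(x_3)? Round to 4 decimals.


FISTA on f(x) = 2*x^2 - 8*x + 1.17*|x|
L = 4, alpha = 0.0991
Iteration 1: beta = 0.0, y = 2.1103 + 0.0*(2.1103 - 2.1103) = 2.1103
  grad(y) = 0.4412, v = y - alpha*grad = 2.0666
  prox(v) = soft_thresh(2.0666, 0.1159) = 1.9506
Iteration 2: beta = 0.3333, y = 1.9506 + 0.3333*(1.9506 - 2.1103) = 1.8974
  grad(y) = -0.4104, v = y - alpha*grad = 1.9381
  prox(v) = soft_thresh(1.9381, 0.1159) = 1.8221
Iteration 3: beta = 0.5, y = 1.8221 + 0.5*(1.8221 - 1.9506) = 1.7579
  grad(y) = -0.9685, v = y - alpha*grad = 1.8539
  prox(v) = soft_thresh(1.8539, 0.1159) = 1.7379
f(x_3) = 2*1.7379^2 - 8*1.7379 + 1.17*|1.7379| = -5.8293


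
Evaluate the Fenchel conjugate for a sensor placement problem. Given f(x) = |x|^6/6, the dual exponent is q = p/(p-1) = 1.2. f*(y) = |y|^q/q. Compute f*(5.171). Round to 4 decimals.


The conjugate exponent q satisfies 1/p + 1/q = 1.
p = 6, so q = 6/(6 - 1) = 1.2
|y|^q = 5.171^1.2 = 7.1827
f*(5.171) = 7.1827 / 1.2 = 5.9856


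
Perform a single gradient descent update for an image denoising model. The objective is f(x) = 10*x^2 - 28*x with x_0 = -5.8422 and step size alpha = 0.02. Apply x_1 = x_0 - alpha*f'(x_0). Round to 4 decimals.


We compute the gradient at x_0 and apply the update.
f'(x) = 20*x - 28
f'(-5.8422) = 20*-5.8422 - 28 = -144.844
x_1 = -5.8422 - 0.02*-144.844 = -2.9453


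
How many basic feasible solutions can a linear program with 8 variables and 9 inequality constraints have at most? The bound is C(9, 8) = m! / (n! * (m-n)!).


Each vertex corresponds to some choice of n active constraints out of m, so the number of vertices is at most C(m, n) = m! / (n!(m-n)!).
m = 9, n = 8
Numerator: 9 * 8 * 7 * 6 * 5 * 4 * 3 * 2
Denominator: 8! = 40320
C(9, 8) = 9


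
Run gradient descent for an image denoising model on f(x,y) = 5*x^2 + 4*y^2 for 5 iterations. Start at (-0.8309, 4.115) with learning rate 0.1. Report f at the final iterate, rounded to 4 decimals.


Gradient descent on f(x,y) = 5*x^2 + 4*y^2.
Starting point: (-0.8309, 4.115), alpha = 0.1
Step 1: grad_x = 2*5*-0.8309 = -8.309, grad_y = 2*4*4.115 = 32.92
  x_1 = -0.8309 - 0.1*-8.309 = 0.0
  y_1 = 4.115 - 0.1*32.92 = 0.823
Step 2: grad_x = 2*5*0.0 = 0.0, grad_y = 2*4*0.823 = 6.584
  x_2 = 0.0 - 0.1*0.0 = 0.0
  y_2 = 0.823 - 0.1*6.584 = 0.1646
Step 3: grad_x = 2*5*0.0 = 0.0, grad_y = 2*4*0.1646 = 1.3168
  x_3 = 0.0 - 0.1*0.0 = 0.0
  y_3 = 0.1646 - 0.1*1.3168 = 0.0329
Step 4: grad_x = 2*5*0.0 = 0.0, grad_y = 2*4*0.0329 = 0.2634
  x_4 = 0.0 - 0.1*0.0 = 0.0
  y_4 = 0.0329 - 0.1*0.2634 = 0.0066
Step 5: grad_x = 2*5*0.0 = 0.0, grad_y = 2*4*0.0066 = 0.0527
  x_5 = 0.0 - 0.1*0.0 = 0.0
  y_5 = 0.0066 - 0.1*0.0527 = 0.0013
f(0.0, 0.0013) = 5*0.0^2 + 4*0.0013^2 = 0.0


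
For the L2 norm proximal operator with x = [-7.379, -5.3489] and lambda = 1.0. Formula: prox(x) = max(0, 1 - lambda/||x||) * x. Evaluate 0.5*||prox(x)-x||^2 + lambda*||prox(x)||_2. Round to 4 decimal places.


Step 1: Compute ||x||.
||x|| = 9.1137
Step 2: Compute scaling factor.
scale = max(0, 1 - 1.0/9.1137) = 0.8903
Step 3: prox(x) = [-6.5693, -4.762]
||prox(x)|| = 8.1137
Step 4: Proximal objective.
0.5*||prox-x||^2 = 0.5
lambda*||prox|| = 8.1137
Total = 8.6137


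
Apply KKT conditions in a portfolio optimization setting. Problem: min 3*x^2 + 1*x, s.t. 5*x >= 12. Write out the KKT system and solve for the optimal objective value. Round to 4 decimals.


Step 1: Try lambda = 0 (constraint inactive).
x_unc = -1/(2*3) = -0.1667
Check: 5*-0.1667 = -0.8335 < 12 -- violated!
Step 2: Constraint must be active: 5*x = 12
x* = 12/5 = 2.4
lambda = (2*3*2.4 + 1)/5 = 3.08
Step 3: Compute optimal value.
f(x*) = 3*2.4^2 + 1*2.4 = 19.68


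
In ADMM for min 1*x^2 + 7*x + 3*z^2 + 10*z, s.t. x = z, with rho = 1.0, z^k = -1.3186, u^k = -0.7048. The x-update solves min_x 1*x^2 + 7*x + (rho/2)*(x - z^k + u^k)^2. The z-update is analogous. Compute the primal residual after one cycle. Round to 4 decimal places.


ADMM iteration with rho = 1.0, z^k = -1.3186, u^k = -0.7048
Step 1: x-update.
Minimize 1*x^2 + 7*x + (1.0/2)*(x + 1.3186 - 0.7048)^2
FOC: (2*1 + 1.0)*x = -7 + 1.0*(-1.3186 + 0.7048)
x^{k+1} = -2.5379
Step 2: z-update.
Minimize 3*z^2 + 10*z + (1.0/2)*(-2.5379 - z - 0.7048)^2
FOC: (2*3 + 1.0)*z = -10 + 1.0*(-2.5379 - 0.7048)
z^{k+1} = -1.8918
Step 3: u-update.
u^{k+1} = -0.7048 - 2.5379 + 1.8918 = -1.3509
Step 4: Primal residual = |-2.5379 + 1.8918| = 0.6461


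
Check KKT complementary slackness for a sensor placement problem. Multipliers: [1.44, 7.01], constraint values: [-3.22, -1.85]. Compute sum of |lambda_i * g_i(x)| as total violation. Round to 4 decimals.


KKT complementary slackness check:
lambda_1 * g_1 = 1.44 * -3.22 = -4.6368
lambda_2 * g_2 = 7.01 * -1.85 = -12.9685
Total violation = 4.6368 + 12.9685 = 17.6053


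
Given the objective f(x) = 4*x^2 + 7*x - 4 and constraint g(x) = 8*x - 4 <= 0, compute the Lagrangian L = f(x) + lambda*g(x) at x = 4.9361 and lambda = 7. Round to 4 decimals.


Step 1: Evaluate f(x).
f(4.9361) = 4*4.9361^2 + 7*4.9361 - 4 = 128.013
Step 2: Evaluate g(x).
g(4.9361) = 8*4.9361 - 4 = 35.4888
Step 3: Compute Lagrangian.
L = 128.013 + 7*35.4888 = 376.4346


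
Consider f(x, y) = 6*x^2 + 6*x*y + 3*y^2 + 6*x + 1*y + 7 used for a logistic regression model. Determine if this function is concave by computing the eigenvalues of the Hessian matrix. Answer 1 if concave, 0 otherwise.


The Hessian of f(x,y) = 6*x^2 + 6*x*y + 3*y^2 + 6*x + 1*y + 7 is:
H = [[12, 6], [6, 6]]
Trace = 12 + 6 = 18
Determinant = 12*6 - (6)^2 = 36
Discriminant = (18)^2 - 4*36 = 180.0
Eigenvalues: lambda_1 = 2.2918, lambda_2 = 15.7082
The function is not concave.

0


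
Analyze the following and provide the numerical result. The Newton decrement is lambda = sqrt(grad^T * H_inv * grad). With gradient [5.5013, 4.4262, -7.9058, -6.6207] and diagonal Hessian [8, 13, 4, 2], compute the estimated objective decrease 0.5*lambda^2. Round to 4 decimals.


Step 1: H is diagonal, so H^(-1) * g = [0.6877, 0.3405, -1.9765, -3.3104].
Step 2: g^T H^(-1) g = sum_i g_i^2 / H_ii
  = (5.5013)^2/8 + (4.4262)^2/13 + (-7.9058)^2/4 + (-6.6207)^2/2
  = 3.783 + 1.507 + 15.6254 + 21.9168 = 42.8323
Step 3: Objective decrease = 0.5 * g^T H^(-1) g = 21.4162


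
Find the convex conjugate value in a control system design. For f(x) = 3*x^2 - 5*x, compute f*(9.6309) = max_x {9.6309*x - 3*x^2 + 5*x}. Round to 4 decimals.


f*(y) = sup_x {y*x - a*x^2 - b*x} = sup_x {(y-b)*x - a*x^2}
FOC: (y - b) - 2a*x = 0 => x* = (y - b)/(2a)
x* = (9.6309 + 5)/(2*3) = 2.4385
f*(9.6309) = (y-b)^2/(4a) = (9.6309 + 5)^2/(4*3)
= 214.0632/12 = 17.8386


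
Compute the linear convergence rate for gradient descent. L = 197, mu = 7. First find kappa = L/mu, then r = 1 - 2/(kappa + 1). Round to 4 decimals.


Step 1: Compute the condition number.
kappa = L/mu = 197/7 = 28.1429
Step 2: Compute the convergence rate.
r = 1 - 2/(kappa + 1) = 1 - 2*mu/(L + mu) = (L - mu)/(L + mu) = 190/204 = 0.9314


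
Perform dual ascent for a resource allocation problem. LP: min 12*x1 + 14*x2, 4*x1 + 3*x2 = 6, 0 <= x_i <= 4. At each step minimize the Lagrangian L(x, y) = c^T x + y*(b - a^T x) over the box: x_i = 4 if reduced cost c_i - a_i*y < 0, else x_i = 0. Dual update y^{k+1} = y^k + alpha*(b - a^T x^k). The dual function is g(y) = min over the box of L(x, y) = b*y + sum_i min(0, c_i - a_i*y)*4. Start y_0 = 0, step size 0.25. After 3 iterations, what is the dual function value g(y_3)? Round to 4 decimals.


Dual ascent for LP: min 12*x1 + 14*x2, 4*x1 + 3*x2 = 6, 0 <= x_i <= 4
Step 1: y^k = 0.0, reduced costs: (12.0, 14.0)
  x^k = (0.0, 0.0), subgradient = b - a^T x = 6.0
  y^{k+1} = 0.0 + 0.25*6.0 = 1.5
Step 2: y^k = 1.5, reduced costs: (6.0, 9.5)
  x^k = (0.0, 0.0), subgradient = b - a^T x = 6.0
  y^{k+1} = 1.5 + 0.25*6.0 = 3.0
Step 3: y^k = 3.0, reduced costs: (0.0, 5.0)
  x^k = (0.0, 0.0), subgradient = b - a^T x = 6.0
  y^{k+1} = 3.0 + 0.25*6.0 = 4.5
Dual objective at y_3 = 4.5: reduced costs (-6.0, 0.5), box minimizer x = (4.0, 0.0)
g(y_3) = b*y + (c1 - a1*y)*x1 + (c2 - a2*y)*x2 = 6*4.5 + (-6.0)*4.0 + 0.5*0.0 = 27.0 - 24.0 + 0.0 = 3.0


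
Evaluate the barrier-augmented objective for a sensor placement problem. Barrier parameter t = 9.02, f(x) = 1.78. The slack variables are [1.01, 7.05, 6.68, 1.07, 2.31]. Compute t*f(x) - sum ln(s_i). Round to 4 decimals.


Step 1: Compute log-barrier.
ln values: [0.01, 1.953, 1.8991, 0.0677, 0.8372]
phi = -(0.01 + 1.953 + 1.8991 + 0.0677 + 0.8372) = -4.767
Step 2: Compute augmented objective.
t*f(x) = 9.02*1.78 = 16.0556
Total = 16.0556 - 4.767 = 11.2886


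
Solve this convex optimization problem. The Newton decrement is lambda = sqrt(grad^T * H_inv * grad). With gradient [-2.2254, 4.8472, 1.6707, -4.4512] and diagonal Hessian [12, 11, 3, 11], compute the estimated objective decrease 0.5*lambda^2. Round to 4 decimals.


Step 1: H is diagonal, so H^(-1) * g = [-0.1855, 0.4407, 0.5569, -0.4047].
Step 2: g^T H^(-1) g = sum_i g_i^2 / H_ii
  = (-2.2254)^2/12 + (4.8472)^2/11 + (1.6707)^2/3 + (-4.4512)^2/11
  = 0.4127 + 2.1359 + 0.9304 + 1.8012 = 5.2803
Step 3: Objective decrease = 0.5 * g^T H^(-1) g = 2.6401


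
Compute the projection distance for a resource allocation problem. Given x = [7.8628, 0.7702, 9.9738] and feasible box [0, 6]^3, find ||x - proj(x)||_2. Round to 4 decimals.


Project each component onto [0, 6].
clip(7.8628) = 6.0, clip(0.7702) = 0.7702, clip(9.9738) = 6.0
Projection = [6.0, 0.7702, 6.0]
Squared diffs: [3.47, 0.0, 15.7911]
Distance = sqrt(19.2611) = 4.3887


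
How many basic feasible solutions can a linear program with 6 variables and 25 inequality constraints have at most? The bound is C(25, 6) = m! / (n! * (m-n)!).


Each vertex corresponds to some choice of n active constraints out of m, so the number of vertices is at most C(m, n) = m! / (n!(m-n)!).
m = 25, n = 6
Numerator: 25 * 24 * 23 * 22 * 21 * 20
Denominator: 6! = 720
C(25, 6) = 177100


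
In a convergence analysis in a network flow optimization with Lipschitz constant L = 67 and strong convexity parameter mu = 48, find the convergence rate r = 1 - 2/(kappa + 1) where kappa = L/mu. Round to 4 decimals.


Step 1: Compute the condition number.
kappa = L/mu = 67/48 = 1.3958
Step 2: Compute the convergence rate.
r = 1 - 2/(kappa + 1) = 1 - 2*mu/(L + mu) = (L - mu)/(L + mu) = 19/115 = 0.1652


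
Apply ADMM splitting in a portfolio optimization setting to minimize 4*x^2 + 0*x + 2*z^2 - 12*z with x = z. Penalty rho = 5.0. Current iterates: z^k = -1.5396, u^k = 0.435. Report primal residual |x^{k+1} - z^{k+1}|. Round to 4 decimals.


ADMM iteration with rho = 5.0, z^k = -1.5396, u^k = 0.435
Step 1: x-update.
Minimize 4*x^2 + 0*x + (5.0/2)*(x + 1.5396 + 0.435)^2
FOC: (2*4 + 5.0)*x = 0 + 5.0*(-1.5396 - 0.435)
x^{k+1} = -0.7595
Step 2: z-update.
Minimize 2*z^2 - 12*z + (5.0/2)*(-0.7595 - z + 0.435)^2
FOC: (2*2 + 5.0)*z = 12 + 5.0*(-0.7595 + 0.435)
z^{k+1} = 1.1531
Step 3: u-update.
u^{k+1} = 0.435 - 0.7595 - 1.1531 = -1.4775
Step 4: Primal residual = |-0.7595 - 1.1531| = 1.9125


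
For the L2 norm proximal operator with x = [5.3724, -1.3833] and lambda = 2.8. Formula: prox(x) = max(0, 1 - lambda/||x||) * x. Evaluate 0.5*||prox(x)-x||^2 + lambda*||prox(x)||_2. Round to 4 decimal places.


Step 1: Compute ||x||.
||x|| = 5.5476
Step 2: Compute scaling factor.
scale = max(0, 1 - 2.8/5.5476) = 0.4953
Step 3: prox(x) = [2.6608, -0.6851]
||prox(x)|| = 2.7476
Step 4: Proximal objective.
0.5*||prox-x||^2 = 3.92
lambda*||prox|| = 7.6933
Total = 11.6134


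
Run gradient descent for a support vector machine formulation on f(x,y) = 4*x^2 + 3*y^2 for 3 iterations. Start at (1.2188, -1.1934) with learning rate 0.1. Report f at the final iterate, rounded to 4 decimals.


Gradient descent on f(x,y) = 4*x^2 + 3*y^2.
Starting point: (1.2188, -1.1934), alpha = 0.1
Step 1: grad_x = 2*4*1.2188 = 9.7504, grad_y = 2*3*-1.1934 = -7.1604
  x_1 = 1.2188 - 0.1*9.7504 = 0.2438
  y_1 = -1.1934 - 0.1*-7.1604 = -0.4774
Step 2: grad_x = 2*4*0.2438 = 1.9501, grad_y = 2*3*-0.4774 = -2.8642
  x_2 = 0.2438 - 0.1*1.9501 = 0.0488
  y_2 = -0.4774 - 0.1*-2.8642 = -0.1909
Step 3: grad_x = 2*4*0.0488 = 0.39, grad_y = 2*3*-0.1909 = -1.1457
  x_3 = 0.0488 - 0.1*0.39 = 0.0098
  y_3 = -0.1909 - 0.1*-1.1457 = -0.0764
f(0.0098, -0.0764) = 4*0.0098^2 + 3*(-0.0764)^2 = 0.0179


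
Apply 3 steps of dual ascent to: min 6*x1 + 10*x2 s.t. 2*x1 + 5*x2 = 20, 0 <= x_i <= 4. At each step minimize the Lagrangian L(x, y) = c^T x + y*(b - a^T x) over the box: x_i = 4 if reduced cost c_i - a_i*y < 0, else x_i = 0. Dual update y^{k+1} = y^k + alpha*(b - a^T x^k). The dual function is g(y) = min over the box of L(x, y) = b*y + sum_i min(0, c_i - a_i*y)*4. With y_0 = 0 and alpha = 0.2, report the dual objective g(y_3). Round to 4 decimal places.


Dual ascent for LP: min 6*x1 + 10*x2, 2*x1 + 5*x2 = 20, 0 <= x_i <= 4
Step 1: y^k = 0.0, reduced costs: (6.0, 10.0)
  x^k = (0.0, 0.0), subgradient = b - a^T x = 20.0
  y^{k+1} = 0.0 + 0.2*20.0 = 4.0
Step 2: y^k = 4.0, reduced costs: (-2.0, -10.0)
  x^k = (4.0, 4.0), subgradient = b - a^T x = -8.0
  y^{k+1} = 4.0 + 0.2*-8.0 = 2.4
Step 3: y^k = 2.4, reduced costs: (1.2, -2.0)
  x^k = (0.0, 4.0), subgradient = b - a^T x = 0.0
  y^{k+1} = 2.4 + 0.2*0.0 = 2.4
Dual objective at y_3 = 2.4: reduced costs (1.2, -2.0), box minimizer x = (0.0, 4.0)
g(y_3) = b*y + (c1 - a1*y)*x1 + (c2 - a2*y)*x2 = 20*2.4 + 1.2*0.0 + (-2.0)*4.0 = 48.0 + 0.0 - 8.0 = 40.0


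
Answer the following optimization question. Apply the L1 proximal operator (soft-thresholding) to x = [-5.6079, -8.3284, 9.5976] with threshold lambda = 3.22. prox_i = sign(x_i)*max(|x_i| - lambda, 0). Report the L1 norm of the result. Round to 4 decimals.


Soft-thresholding with lambda = 3.22:
prox(-5.6079) = sign(-5.6079)*max(|-5.6079| - 3.22, 0) = -2.3879
prox(-8.3284) = sign(-8.3284)*max(|-8.3284| - 3.22, 0) = -5.1084
prox(9.5976) = sign(9.5976)*max(|9.5976| - 3.22, 0) = 6.3776
prox(x) = [-2.3879, -5.1084, 6.3776]
||prox(x)||_1 = 2.3879 + 5.1084 + 6.3776 = 13.8739


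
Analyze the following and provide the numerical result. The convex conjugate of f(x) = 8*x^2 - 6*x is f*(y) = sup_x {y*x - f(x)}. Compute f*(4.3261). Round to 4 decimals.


f*(y) = sup_x {y*x - a*x^2 - b*x} = sup_x {(y-b)*x - a*x^2}
FOC: (y - b) - 2a*x = 0 => x* = (y - b)/(2a)
x* = (4.3261 + 6)/(2*8) = 0.6454
f*(4.3261) = (y-b)^2/(4a) = (4.3261 + 6)^2/(4*8)
= 106.6283/32 = 3.3321


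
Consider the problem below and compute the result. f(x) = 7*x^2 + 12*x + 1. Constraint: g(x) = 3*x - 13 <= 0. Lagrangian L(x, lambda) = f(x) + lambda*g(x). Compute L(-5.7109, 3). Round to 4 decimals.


Step 1: Evaluate f(x).
f(-5.7109) = 7*(-5.7109)^2 + 12*(-5.7109) + 1 = 160.7699
Step 2: Evaluate g(x).
g(-5.7109) = 3*-5.7109 - 13 = -30.1327
Step 3: Compute Lagrangian.
L = 160.7699 + 3*-30.1327 = 70.3718


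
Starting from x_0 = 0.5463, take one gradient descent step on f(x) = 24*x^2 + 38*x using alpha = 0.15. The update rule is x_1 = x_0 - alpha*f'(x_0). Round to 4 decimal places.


We compute the gradient at x_0 and apply the update.
f'(x) = 48*x + 38
f'(0.5463) = 48*0.5463 + 38 = 64.2224
x_1 = 0.5463 - 0.15*64.2224 = -9.0871


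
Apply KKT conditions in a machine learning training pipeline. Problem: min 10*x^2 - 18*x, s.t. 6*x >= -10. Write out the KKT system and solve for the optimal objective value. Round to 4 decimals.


Step 1: Try lambda = 0 (constraint inactive).
Stationarity: 2*10*x - 18 = 0
x* = 18/(2*10) = 0.9
Check constraint: 6*0.9 = 5.4 >= -10 -- satisfied.
Step 2: Compute optimal value.
f(x*) = 10*0.9^2 - 18*0.9 = -8.1


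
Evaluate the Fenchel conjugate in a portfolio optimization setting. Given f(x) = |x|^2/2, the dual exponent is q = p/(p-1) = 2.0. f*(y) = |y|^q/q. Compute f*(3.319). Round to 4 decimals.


The conjugate exponent q satisfies 1/p + 1/q = 1.
p = 2, so q = 2/(2 - 1) = 2.0
|y|^q = 3.319^2.0 = 11.0158
f*(3.319) = 11.0158 / 2.0 = 5.5079


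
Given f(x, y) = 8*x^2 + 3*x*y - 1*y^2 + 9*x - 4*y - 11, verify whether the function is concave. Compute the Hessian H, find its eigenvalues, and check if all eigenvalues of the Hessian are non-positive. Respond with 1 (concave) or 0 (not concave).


The Hessian of f(x,y) = 8*x^2 + 3*x*y - 1*y^2 + 9*x - 4*y - 11 is:
H = [[16, 3], [3, -2]]
Trace = 16 - 2 = 14
Determinant = 16*-2 - (3)^2 = -41
Discriminant = (14)^2 - 4*-41 = 360.0
Eigenvalues: lambda_1 = -2.4868, lambda_2 = 16.4868
The function is not concave.

0


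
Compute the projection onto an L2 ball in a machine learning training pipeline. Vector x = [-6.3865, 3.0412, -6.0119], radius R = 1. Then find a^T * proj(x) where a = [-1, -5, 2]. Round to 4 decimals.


Step 1: Compute ||x|| (intermediates to 6 decimals).
||x|| = sqrt((-6.3865)^2 + 3.0412^2 + (-6.0119)^2) = 9.283276
Step 2: Project.
Since ||x|| > R, scale = R/||x|| = 1/9.283276 = 0.107721, proj(x) = scale * x
proj(x) = [-0.68796, 0.327601, -0.647608]
Step 3: Dot product.
a^T * proj(x) = -1*(-0.68796) - 5*0.327601 + 2*(-0.647608) = -2.2453


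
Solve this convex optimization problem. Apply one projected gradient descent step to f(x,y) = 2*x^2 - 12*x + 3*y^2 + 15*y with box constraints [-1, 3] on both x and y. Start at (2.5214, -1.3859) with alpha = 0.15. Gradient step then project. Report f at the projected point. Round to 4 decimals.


Step 1: Compute gradient at (2.5214, -1.3859).
grad_x = 2*2*2.5214 - 12 = -1.9144
grad_y = 2*3*-1.3859 + 15 = 6.6846
Step 2: Gradient step.
x_raw = 2.5214 - 0.15*-1.9144 = 2.8086
y_raw = -1.3859 - 0.15*6.6846 = -2.3886
Step 3: Project onto [-1, 3].
x_proj = clip(2.8086) = 2.8086
y_proj = clip(-2.3886) = -1.0
Step 4: Evaluate f.
f(2.8086, -1.0) = -29.9267


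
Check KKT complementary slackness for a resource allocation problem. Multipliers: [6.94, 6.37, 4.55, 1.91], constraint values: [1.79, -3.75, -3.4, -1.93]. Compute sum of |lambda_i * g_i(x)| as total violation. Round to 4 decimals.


KKT complementary slackness check:
lambda_1 * g_1 = 6.94 * 1.79 = 12.4226
lambda_2 * g_2 = 6.37 * -3.75 = -23.8875
lambda_3 * g_3 = 4.55 * -3.4 = -15.47
lambda_4 * g_4 = 1.91 * -1.93 = -3.6863
Total violation = 12.4226 + 23.8875 + 15.47 + 3.6863 = 55.4664


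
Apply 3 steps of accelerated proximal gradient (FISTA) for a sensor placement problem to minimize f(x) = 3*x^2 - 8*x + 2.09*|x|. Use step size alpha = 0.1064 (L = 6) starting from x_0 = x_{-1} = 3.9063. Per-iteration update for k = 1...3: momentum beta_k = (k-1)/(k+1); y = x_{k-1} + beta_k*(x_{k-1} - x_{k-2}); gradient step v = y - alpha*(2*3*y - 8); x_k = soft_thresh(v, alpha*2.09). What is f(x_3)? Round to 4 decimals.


FISTA on f(x) = 3*x^2 - 8*x + 2.09*|x|
L = 6, alpha = 0.1064
Iteration 1: beta = 0.0, y = 3.9063 + 0.0*(3.9063 - 3.9063) = 3.9063
  grad(y) = 15.4378, v = y - alpha*grad = 2.2637
  prox(v) = soft_thresh(2.2637, 0.2224) = 2.0413
Iteration 2: beta = 0.3333, y = 2.0413 + 0.3333*(2.0413 - 3.9063) = 1.4197
  grad(y) = 0.5181, v = y - alpha*grad = 1.3646
  prox(v) = soft_thresh(1.3646, 0.2224) = 1.1422
Iteration 3: beta = 0.5, y = 1.1422 + 0.5*(1.1422 - 2.0413) = 0.6926
  grad(y) = -3.8444, v = y - alpha*grad = 1.1016
  prox(v) = soft_thresh(1.1016, 0.2224) = 0.8793
f(x_3) = 3*0.8793^2 - 8*0.8793 + 2.09*|0.8793| = -2.8771


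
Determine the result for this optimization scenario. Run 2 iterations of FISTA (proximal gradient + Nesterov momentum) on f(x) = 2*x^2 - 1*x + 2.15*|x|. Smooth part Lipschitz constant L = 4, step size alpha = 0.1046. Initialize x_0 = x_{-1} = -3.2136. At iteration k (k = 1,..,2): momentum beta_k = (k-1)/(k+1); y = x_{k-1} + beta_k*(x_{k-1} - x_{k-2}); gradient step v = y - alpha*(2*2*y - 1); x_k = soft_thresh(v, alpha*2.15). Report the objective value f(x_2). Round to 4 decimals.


FISTA on f(x) = 2*x^2 - 1*x + 2.15*|x|
L = 4, alpha = 0.1046
Iteration 1: beta = 0.0, y = -3.2136 + 0.0*(-3.2136 + 3.2136) = -3.2136
  grad(y) = -13.8544, v = y - alpha*grad = -1.7644
  prox(v) = soft_thresh(-1.7644, 0.2249) = -1.5395
Iteration 2: beta = 0.3333, y = -1.5395 + 0.3333*(-1.5395 + 3.2136) = -0.9815
  grad(y) = -4.9261, v = y - alpha*grad = -0.4663
  prox(v) = soft_thresh(-0.4663, 0.2249) = -0.2414
f(x_2) = 2*(-0.2414)^2 - 1*(-0.2414) + 2.15*|-0.2414| = 0.8768


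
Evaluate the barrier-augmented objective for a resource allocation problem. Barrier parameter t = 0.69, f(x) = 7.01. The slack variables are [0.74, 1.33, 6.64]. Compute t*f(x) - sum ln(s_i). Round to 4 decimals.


Step 1: Compute log-barrier.
ln values: [-0.3011, 0.2852, 1.8931]
phi = -(-0.3011 + 0.2852 + 1.8931) = -1.8772
Step 2: Compute augmented objective.
t*f(x) = 0.69*7.01 = 4.8369
Total = 4.8369 - 1.8772 = 2.9597


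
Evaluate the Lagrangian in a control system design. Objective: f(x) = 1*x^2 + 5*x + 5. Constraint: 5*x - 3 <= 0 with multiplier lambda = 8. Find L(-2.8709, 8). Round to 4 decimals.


Step 1: Evaluate f(x).
f(-2.8709) = 1*(-2.8709)^2 + 5*(-2.8709) + 5 = -1.1124
Step 2: Evaluate g(x).
g(-2.8709) = 5*-2.8709 - 3 = -17.3545
Step 3: Compute Lagrangian.
L = -1.1124 + 8*-17.3545 = -139.9484


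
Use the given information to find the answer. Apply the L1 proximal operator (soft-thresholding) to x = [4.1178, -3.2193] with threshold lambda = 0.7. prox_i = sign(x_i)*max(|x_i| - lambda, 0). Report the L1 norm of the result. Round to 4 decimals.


Soft-thresholding with lambda = 0.7:
prox(4.1178) = sign(4.1178)*max(|4.1178| - 0.7, 0) = 3.4178
prox(-3.2193) = sign(-3.2193)*max(|-3.2193| - 0.7, 0) = -2.5193
prox(x) = [3.4178, -2.5193]
||prox(x)||_1 = 3.4178 + 2.5193 = 5.9371


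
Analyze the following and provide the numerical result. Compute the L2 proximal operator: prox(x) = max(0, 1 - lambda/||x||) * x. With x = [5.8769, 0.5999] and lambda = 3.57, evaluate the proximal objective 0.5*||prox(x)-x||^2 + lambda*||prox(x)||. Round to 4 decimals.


Step 1: Compute ||x||.
||x|| = 5.9074
Step 2: Compute scaling factor.
scale = max(0, 1 - 3.57/5.9074) = 0.3957
Step 3: prox(x) = [2.3254, 0.2374]
||prox(x)|| = 2.3374
Step 4: Proximal objective.
0.5*||prox-x||^2 = 6.3725
lambda*||prox|| = 8.3445
Total = 14.7171


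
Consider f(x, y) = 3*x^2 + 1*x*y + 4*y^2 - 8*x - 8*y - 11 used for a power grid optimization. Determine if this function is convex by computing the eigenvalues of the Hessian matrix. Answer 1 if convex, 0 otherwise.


The Hessian of f(x,y) = 3*x^2 + 1*x*y + 4*y^2 - 8*x - 8*y - 11 is:
H = [[6, 1], [1, 8]]
Trace = 6 + 8 = 14
Determinant = 6*8 - (1)^2 = 47
Discriminant = (14)^2 - 4*47 = 8.0
Eigenvalues: lambda_1 = 5.5858, lambda_2 = 8.4142
The function is convex.

1


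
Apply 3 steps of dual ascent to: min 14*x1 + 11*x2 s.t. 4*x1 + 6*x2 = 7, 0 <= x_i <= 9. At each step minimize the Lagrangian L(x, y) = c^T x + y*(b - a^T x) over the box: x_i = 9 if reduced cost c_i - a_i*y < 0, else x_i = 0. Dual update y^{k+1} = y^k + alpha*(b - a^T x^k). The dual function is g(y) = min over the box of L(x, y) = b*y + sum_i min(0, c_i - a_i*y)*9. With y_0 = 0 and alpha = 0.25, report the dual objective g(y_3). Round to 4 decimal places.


Dual ascent for LP: min 14*x1 + 11*x2, 4*x1 + 6*x2 = 7, 0 <= x_i <= 9
Step 1: y^k = 0.0, reduced costs: (14.0, 11.0)
  x^k = (0.0, 0.0), subgradient = b - a^T x = 7.0
  y^{k+1} = 0.0 + 0.25*7.0 = 1.75
Step 2: y^k = 1.75, reduced costs: (7.0, 0.5)
  x^k = (0.0, 0.0), subgradient = b - a^T x = 7.0
  y^{k+1} = 1.75 + 0.25*7.0 = 3.5
Step 3: y^k = 3.5, reduced costs: (0.0, -10.0)
  x^k = (0.0, 9.0), subgradient = b - a^T x = -47.0
  y^{k+1} = 3.5 + 0.25*-47.0 = -8.25
Dual objective at y_3 = -8.25: reduced costs (47.0, 60.5), box minimizer x = (0.0, 0.0)
g(y_3) = b*y + (c1 - a1*y)*x1 + (c2 - a2*y)*x2 = 7*(-8.25) + 47.0*0.0 + 60.5*0.0 = -57.75 + 0.0 + 0.0 = -57.75


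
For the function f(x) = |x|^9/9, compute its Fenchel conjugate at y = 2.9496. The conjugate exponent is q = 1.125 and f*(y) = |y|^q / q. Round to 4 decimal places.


The conjugate exponent q satisfies 1/p + 1/q = 1.
p = 9, so q = 9/(9 - 1) = 1.125
|y|^q = 2.9496^1.125 = 3.3766
f*(2.9496) = 3.3766 / 1.125 = 3.0014


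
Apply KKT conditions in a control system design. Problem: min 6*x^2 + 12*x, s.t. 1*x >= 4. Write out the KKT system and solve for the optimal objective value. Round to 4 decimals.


Step 1: Try lambda = 0 (constraint inactive).
x_unc = -12/(2*6) = -1.0
Check: 1*-1.0 = -1.0 < 4 -- violated!
Step 2: Constraint must be active: 1*x = 4
x* = 4/1 = 4.0
lambda = (2*6*4.0 + 12)/1 = 60.0
Step 3: Compute optimal value.
f(x*) = 6*4.0^2 + 12*4.0 = 144.0


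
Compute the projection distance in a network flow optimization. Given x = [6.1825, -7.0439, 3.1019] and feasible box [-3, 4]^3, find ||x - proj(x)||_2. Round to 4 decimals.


Project each component onto [-3, 4].
clip(6.1825) = 4.0, clip(-7.0439) = -3.0, clip(3.1019) = 3.1019
Projection = [4.0, -3.0, 3.1019]
Squared diffs: [4.7633, 16.3531, 0.0]
Distance = sqrt(21.1164) = 4.5953


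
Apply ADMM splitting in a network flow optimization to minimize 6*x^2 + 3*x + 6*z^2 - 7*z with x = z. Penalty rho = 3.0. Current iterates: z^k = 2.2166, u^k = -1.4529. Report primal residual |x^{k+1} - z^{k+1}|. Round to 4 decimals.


ADMM iteration with rho = 3.0, z^k = 2.2166, u^k = -1.4529
Step 1: x-update.
Minimize 6*x^2 + 3*x + (3.0/2)*(x - 2.2166 - 1.4529)^2
FOC: (2*6 + 3.0)*x = -3 + 3.0*(2.2166 + 1.4529)
x^{k+1} = 0.5339
Step 2: z-update.
Minimize 6*z^2 - 7*z + (3.0/2)*(0.5339 - z - 1.4529)^2
FOC: (2*6 + 3.0)*z = 7 + 3.0*(0.5339 - 1.4529)
z^{k+1} = 0.2829
Step 3: u-update.
u^{k+1} = -1.4529 + 0.5339 - 0.2829 = -1.2019
Step 4: Primal residual = |0.5339 - 0.2829| = 0.251


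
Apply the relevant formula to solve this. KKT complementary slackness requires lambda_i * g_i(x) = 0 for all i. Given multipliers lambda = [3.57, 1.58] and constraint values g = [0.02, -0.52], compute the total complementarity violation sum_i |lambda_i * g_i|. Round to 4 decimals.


KKT complementary slackness check:
lambda_1 * g_1 = 3.57 * 0.02 = 0.0714
lambda_2 * g_2 = 1.58 * -0.52 = -0.8216
Total violation = 0.0714 + 0.8216 = 0.893


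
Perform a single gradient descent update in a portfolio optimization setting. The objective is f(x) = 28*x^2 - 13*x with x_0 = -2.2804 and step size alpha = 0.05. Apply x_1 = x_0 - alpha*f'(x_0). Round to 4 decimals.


We compute the gradient at x_0 and apply the update.
f'(x) = 56*x - 13
f'(-2.2804) = 56*-2.2804 - 13 = -140.7024
x_1 = -2.2804 - 0.05*-140.7024 = 4.7547


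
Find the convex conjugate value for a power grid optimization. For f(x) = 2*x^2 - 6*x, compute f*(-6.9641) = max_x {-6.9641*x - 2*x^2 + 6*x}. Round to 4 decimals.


f*(y) = sup_x {y*x - a*x^2 - b*x} = sup_x {(y-b)*x - a*x^2}
FOC: (y - b) - 2a*x = 0 => x* = (y - b)/(2a)
x* = (-6.9641 + 6)/(2*2) = -0.241
f*(-6.9641) = (y-b)^2/(4a) = (-6.9641 + 6)^2/(4*2)
= 0.9295/8 = 0.1162


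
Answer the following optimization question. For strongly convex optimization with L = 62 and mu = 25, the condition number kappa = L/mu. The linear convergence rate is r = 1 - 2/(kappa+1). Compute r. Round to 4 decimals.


Step 1: Compute the condition number.
kappa = L/mu = 62/25 = 2.48
Step 2: Compute the convergence rate.
r = 1 - 2/(kappa + 1) = 1 - 2*mu/(L + mu) = (L - mu)/(L + mu) = 37/87 = 0.4253


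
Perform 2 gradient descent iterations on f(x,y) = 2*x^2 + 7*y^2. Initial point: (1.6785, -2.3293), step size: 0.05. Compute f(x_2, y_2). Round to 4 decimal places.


Gradient descent on f(x,y) = 2*x^2 + 7*y^2.
Starting point: (1.6785, -2.3293), alpha = 0.05
Step 1: grad_x = 2*2*1.6785 = 6.714, grad_y = 2*7*-2.3293 = -32.6102
  x_1 = 1.6785 - 0.05*6.714 = 1.3428
  y_1 = -2.3293 - 0.05*-32.6102 = -0.6988
Step 2: grad_x = 2*2*1.3428 = 5.3712, grad_y = 2*7*-0.6988 = -9.7831
  x_2 = 1.3428 - 0.05*5.3712 = 1.0742
  y_2 = -0.6988 - 0.05*-9.7831 = -0.2096
f(1.0742, -0.2096) = 2*1.0742^2 + 7*(-0.2096)^2 = 2.6156


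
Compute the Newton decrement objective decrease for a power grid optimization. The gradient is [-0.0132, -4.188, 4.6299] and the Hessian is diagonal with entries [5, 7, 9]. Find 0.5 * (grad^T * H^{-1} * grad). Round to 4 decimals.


Step 1: H is diagonal, so H^(-1) * g = [-0.0026, -0.5983, 0.5144].
Step 2: g^T H^(-1) g = sum_i g_i^2 / H_ii
  = (-0.0132)^2/5 + (-4.188)^2/7 + (4.6299)^2/9
  = 0.0 + 2.5056 + 2.3818 = 4.8874
Step 3: Objective decrease = 0.5 * g^T H^(-1) g = 2.4437


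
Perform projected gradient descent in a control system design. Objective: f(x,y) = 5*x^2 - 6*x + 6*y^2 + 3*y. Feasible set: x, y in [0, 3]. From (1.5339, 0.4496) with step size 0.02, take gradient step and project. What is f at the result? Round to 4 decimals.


Step 1: Compute gradient at (1.5339, 0.4496).
grad_x = 2*5*1.5339 - 6 = 9.339
grad_y = 2*6*0.4496 + 3 = 8.3952
Step 2: Gradient step.
x_raw = 1.5339 - 0.02*9.339 = 1.3471
y_raw = 0.4496 - 0.02*8.3952 = 0.2817
Step 3: Project onto [0, 3].
x_proj = clip(1.3471) = 1.3471
y_proj = clip(0.2817) = 0.2817
Step 4: Evaluate f.
f(1.3471, 0.2817) = 2.3121


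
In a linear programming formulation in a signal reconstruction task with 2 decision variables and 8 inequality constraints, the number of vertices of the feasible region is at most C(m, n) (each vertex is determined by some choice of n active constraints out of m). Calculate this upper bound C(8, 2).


Each vertex corresponds to some choice of n active constraints out of m, so the number of vertices is at most C(m, n) = m! / (n!(m-n)!).
m = 8, n = 2
Numerator: 8 * 7
Denominator: 2! = 2
C(8, 2) = 28


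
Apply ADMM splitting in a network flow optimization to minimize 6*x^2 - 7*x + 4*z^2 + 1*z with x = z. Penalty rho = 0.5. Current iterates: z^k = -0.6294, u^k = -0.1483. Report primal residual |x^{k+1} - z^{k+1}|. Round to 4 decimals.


ADMM iteration with rho = 0.5, z^k = -0.6294, u^k = -0.1483
Step 1: x-update.
Minimize 6*x^2 - 7*x + (0.5/2)*(x + 0.6294 - 0.1483)^2
FOC: (2*6 + 0.5)*x = 7 + 0.5*(-0.6294 + 0.1483)
x^{k+1} = 0.5408
Step 2: z-update.
Minimize 4*z^2 + 1*z + (0.5/2)*(0.5408 - z - 0.1483)^2
FOC: (2*4 + 0.5)*z = -1 + 0.5*(0.5408 - 0.1483)
z^{k+1} = -0.0946
Step 3: u-update.
u^{k+1} = -0.1483 + 0.5408 + 0.0946 = 0.487
Step 4: Primal residual = |0.5408 + 0.0946| = 0.6353


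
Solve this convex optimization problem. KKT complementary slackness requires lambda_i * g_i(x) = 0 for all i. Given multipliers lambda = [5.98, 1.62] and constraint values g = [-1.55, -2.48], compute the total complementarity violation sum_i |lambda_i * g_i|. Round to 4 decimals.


KKT complementary slackness check:
lambda_1 * g_1 = 5.98 * -1.55 = -9.269
lambda_2 * g_2 = 1.62 * -2.48 = -4.0176
Total violation = 9.269 + 4.0176 = 13.2866


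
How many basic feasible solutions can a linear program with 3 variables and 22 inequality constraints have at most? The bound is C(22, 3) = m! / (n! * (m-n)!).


Each vertex corresponds to some choice of n active constraints out of m, so the number of vertices is at most C(m, n) = m! / (n!(m-n)!).
m = 22, n = 3
Numerator: 22 * 21 * 20
Denominator: 3! = 6
C(22, 3) = 1540


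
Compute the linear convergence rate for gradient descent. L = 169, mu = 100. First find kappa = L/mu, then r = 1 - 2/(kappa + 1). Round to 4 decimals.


Step 1: Compute the condition number.
kappa = L/mu = 169/100 = 1.69
Step 2: Compute the convergence rate.
r = 1 - 2/(kappa + 1) = 1 - 2*mu/(L + mu) = (L - mu)/(L + mu) = 69/269 = 0.2565


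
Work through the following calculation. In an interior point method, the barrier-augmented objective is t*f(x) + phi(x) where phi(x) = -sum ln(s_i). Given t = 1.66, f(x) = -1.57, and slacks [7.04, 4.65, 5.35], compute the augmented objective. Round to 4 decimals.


Step 1: Compute log-barrier.
ln values: [1.9516, 1.5369, 1.6771]
phi = -(1.9516 + 1.5369 + 1.6771) = -5.1656
Step 2: Compute augmented objective.
t*f(x) = 1.66*-1.57 = -2.6062
Total = -2.6062 - 5.1656 = -7.7718


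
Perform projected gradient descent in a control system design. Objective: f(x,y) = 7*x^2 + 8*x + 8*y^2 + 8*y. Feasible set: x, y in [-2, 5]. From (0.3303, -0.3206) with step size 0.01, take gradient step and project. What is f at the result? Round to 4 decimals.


Step 1: Compute gradient at (0.3303, -0.3206).
grad_x = 2*7*0.3303 + 8 = 12.6242
grad_y = 2*8*-0.3206 + 8 = 2.8704
Step 2: Gradient step.
x_raw = 0.3303 - 0.01*12.6242 = 0.2041
y_raw = -0.3206 - 0.01*2.8704 = -0.3493
Step 3: Project onto [-2, 5].
x_proj = clip(0.2041) = 0.2041
y_proj = clip(-0.3493) = -0.3493
Step 4: Evaluate f.
f(0.2041, -0.3493) = 0.1056


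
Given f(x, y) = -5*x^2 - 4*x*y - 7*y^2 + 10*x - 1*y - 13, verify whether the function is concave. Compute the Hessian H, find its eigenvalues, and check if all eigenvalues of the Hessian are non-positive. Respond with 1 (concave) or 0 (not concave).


The Hessian of f(x,y) = -5*x^2 - 4*x*y - 7*y^2 + 10*x - 1*y - 13 is:
H = [[-10, -4], [-4, -14]]
Trace = -10 - 14 = -24
Determinant = -10*-14 - (-4)^2 = 124
Discriminant = (-24)^2 - 4*124 = 80.0
Eigenvalues: lambda_1 = -16.4721, lambda_2 = -7.5279
The function is concave.

1


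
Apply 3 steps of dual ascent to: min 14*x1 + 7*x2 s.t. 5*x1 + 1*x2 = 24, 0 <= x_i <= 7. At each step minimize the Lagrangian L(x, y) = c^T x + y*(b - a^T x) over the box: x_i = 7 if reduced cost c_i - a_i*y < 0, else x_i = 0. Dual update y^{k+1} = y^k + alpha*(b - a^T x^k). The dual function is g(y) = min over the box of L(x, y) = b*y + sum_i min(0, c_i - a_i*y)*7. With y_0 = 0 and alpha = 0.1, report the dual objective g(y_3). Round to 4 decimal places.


Dual ascent for LP: min 14*x1 + 7*x2, 5*x1 + 1*x2 = 24, 0 <= x_i <= 7
Step 1: y^k = 0.0, reduced costs: (14.0, 7.0)
  x^k = (0.0, 0.0), subgradient = b - a^T x = 24.0
  y^{k+1} = 0.0 + 0.1*24.0 = 2.4
Step 2: y^k = 2.4, reduced costs: (2.0, 4.6)
  x^k = (0.0, 0.0), subgradient = b - a^T x = 24.0
  y^{k+1} = 2.4 + 0.1*24.0 = 4.8
Step 3: y^k = 4.8, reduced costs: (-10.0, 2.2)
  x^k = (7.0, 0.0), subgradient = b - a^T x = -11.0
  y^{k+1} = 4.8 + 0.1*-11.0 = 3.7
Dual objective at y_3 = 3.7: reduced costs (-4.5, 3.3), box minimizer x = (7.0, 0.0)
g(y_3) = b*y + (c1 - a1*y)*x1 + (c2 - a2*y)*x2 = 24*3.7 + (-4.5)*7.0 + 3.3*0.0 = 88.8 - 31.5 + 0.0 = 57.3


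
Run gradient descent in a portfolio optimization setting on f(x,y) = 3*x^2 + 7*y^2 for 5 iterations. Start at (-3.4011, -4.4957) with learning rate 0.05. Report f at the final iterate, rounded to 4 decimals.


Gradient descent on f(x,y) = 3*x^2 + 7*y^2.
Starting point: (-3.4011, -4.4957), alpha = 0.05
Step 1: grad_x = 2*3*-3.4011 = -20.4066, grad_y = 2*7*-4.4957 = -62.9398
  x_1 = -3.4011 - 0.05*-20.4066 = -2.3808
  y_1 = -4.4957 - 0.05*-62.9398 = -1.3487
Step 2: grad_x = 2*3*-2.3808 = -14.2846, grad_y = 2*7*-1.3487 = -18.8819
  x_2 = -2.3808 - 0.05*-14.2846 = -1.6665
  y_2 = -1.3487 - 0.05*-18.8819 = -0.4046
Step 3: grad_x = 2*3*-1.6665 = -9.9992, grad_y = 2*7*-0.4046 = -5.6646
  x_3 = -1.6665 - 0.05*-9.9992 = -1.1666
  y_3 = -0.4046 - 0.05*-5.6646 = -0.1214
Step 4: grad_x = 2*3*-1.1666 = -6.9995, grad_y = 2*7*-0.1214 = -1.6994
  x_4 = -1.1666 - 0.05*-6.9995 = -0.8166
  y_4 = -0.1214 - 0.05*-1.6994 = -0.0364
Step 5: grad_x = 2*3*-0.8166 = -4.8996, grad_y = 2*7*-0.0364 = -0.5098
  x_5 = -0.8166 - 0.05*-4.8996 = -0.5716
  y_5 = -0.0364 - 0.05*-0.5098 = -0.0109
f(-0.5716, -0.0109) = 3*(-0.5716)^2 + 7*(-0.0109)^2 = 0.9811
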